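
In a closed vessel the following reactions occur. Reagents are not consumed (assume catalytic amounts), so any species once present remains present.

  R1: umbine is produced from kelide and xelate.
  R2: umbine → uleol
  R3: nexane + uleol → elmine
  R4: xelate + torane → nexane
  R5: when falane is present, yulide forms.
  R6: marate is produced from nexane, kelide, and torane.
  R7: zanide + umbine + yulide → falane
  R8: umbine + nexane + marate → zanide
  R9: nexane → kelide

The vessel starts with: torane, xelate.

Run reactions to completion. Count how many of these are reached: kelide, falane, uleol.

xelate and torane present → nexane forms (R4).
nexane present → kelide forms (R9).
kelide and xelate present → umbine forms (R1).
umbine present → uleol forms (R2).
kelide: reached.
falane would need zanide, umbine, and yulide (R7), but yulide never forms.
uleol: reached.
Reached: kelide and uleol — 2 of the 3.

2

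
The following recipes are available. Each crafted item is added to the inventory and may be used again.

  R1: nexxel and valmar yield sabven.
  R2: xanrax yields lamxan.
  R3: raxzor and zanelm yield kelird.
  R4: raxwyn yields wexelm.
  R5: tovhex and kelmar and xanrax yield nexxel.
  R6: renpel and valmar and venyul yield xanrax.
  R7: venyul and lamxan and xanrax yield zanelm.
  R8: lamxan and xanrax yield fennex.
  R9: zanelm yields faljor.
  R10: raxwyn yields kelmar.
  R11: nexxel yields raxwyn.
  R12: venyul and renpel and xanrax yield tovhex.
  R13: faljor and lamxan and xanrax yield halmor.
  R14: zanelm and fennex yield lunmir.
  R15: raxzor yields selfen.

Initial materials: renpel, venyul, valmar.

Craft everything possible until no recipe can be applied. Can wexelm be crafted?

No

wexelm would need raxwyn (R4), but raxwyn is never obtained.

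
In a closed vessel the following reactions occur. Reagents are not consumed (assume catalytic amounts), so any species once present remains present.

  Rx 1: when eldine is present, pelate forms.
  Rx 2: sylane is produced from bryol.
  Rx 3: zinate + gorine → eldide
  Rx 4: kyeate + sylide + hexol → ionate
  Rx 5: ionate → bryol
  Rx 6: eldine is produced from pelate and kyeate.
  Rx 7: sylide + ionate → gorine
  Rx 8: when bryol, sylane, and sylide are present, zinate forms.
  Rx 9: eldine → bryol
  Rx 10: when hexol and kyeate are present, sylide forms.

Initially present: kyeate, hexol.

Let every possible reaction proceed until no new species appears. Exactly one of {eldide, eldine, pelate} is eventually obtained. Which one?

hexol and kyeate present → sylide forms (Rx 10).
kyeate, sylide, and hexol present → ionate forms (Rx 4).
ionate present → bryol forms (Rx 5).
sylide and ionate present → gorine forms (Rx 7).
bryol present → sylane forms (Rx 2).
bryol, sylane, and sylide present → zinate forms (Rx 8).
zinate and gorine present → eldide forms (Rx 3).
pelate would need eldine (Rx 1), but eldine never forms. eldine would need pelate and kyeate (Rx 6), but pelate never forms.

eldide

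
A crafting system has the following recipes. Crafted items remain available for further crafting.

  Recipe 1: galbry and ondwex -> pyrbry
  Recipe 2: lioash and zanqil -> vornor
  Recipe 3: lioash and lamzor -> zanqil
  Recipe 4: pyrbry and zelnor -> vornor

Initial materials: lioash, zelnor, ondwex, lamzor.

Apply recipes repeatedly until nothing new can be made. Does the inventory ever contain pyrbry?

No

pyrbry would need galbry and ondwex (Recipe 1), but galbry is never obtained.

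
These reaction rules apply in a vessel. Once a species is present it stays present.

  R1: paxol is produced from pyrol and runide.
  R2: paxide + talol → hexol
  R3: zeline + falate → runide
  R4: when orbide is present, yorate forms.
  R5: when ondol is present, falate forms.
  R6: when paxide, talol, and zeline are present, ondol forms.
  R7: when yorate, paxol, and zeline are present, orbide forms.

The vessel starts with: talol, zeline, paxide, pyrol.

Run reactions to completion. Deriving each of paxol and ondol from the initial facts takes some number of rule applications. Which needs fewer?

ondol: paxide, talol, and zeline present → ondol forms (R6). [1 rule application]
paxol: paxide, talol, and zeline present → ondol forms (R6). ondol present → falate forms (R5). zeline and falate present → runide forms (R3). pyrol and runide present → paxol forms (R1). [4 rule applications]
ondol needs fewer.

ondol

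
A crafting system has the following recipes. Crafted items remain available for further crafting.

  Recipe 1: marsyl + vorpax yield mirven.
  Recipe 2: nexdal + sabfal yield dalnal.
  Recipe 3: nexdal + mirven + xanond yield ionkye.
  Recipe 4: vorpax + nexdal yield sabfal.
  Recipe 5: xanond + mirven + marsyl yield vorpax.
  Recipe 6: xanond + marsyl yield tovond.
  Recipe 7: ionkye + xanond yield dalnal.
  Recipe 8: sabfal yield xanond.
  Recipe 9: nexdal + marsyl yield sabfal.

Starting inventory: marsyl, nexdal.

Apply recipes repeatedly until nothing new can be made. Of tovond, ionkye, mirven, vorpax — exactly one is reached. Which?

tovond

Using Recipe 9, nexdal and marsyl make sabfal.
sabfal → xanond (Recipe 8).
Using Recipe 6, xanond and marsyl make tovond.
mirven would need marsyl and vorpax (Recipe 1), but vorpax is never obtained. ionkye would need nexdal, mirven, and xanond (Recipe 3), but mirven is never obtained. vorpax would need xanond, mirven, and marsyl (Recipe 5), but mirven is never obtained.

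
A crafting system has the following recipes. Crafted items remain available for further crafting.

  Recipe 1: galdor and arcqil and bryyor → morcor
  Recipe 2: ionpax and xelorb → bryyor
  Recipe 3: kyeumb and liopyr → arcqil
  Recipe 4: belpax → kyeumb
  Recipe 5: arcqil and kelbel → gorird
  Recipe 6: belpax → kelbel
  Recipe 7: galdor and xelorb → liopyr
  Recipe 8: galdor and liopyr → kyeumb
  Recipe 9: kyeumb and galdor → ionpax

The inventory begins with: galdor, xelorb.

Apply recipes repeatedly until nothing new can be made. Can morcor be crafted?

Using Recipe 7, galdor and xelorb make liopyr.
Using Recipe 8, galdor and liopyr make kyeumb.
Using Recipe 3, kyeumb and liopyr make arcqil.
Using Recipe 9, kyeumb and galdor make ionpax.
ionpax and xelorb → bryyor (Recipe 2).
galdor and arcqil and bryyor → morcor (Recipe 1).

Yes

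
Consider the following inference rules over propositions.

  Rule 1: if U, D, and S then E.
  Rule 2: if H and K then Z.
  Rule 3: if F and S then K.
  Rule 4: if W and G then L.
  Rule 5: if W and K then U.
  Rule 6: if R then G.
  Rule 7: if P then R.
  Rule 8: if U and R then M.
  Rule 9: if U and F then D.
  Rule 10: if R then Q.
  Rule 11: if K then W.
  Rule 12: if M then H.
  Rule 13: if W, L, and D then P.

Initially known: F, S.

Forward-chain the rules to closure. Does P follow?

No

P would need W, L, and D (Rule 13), but L is never established.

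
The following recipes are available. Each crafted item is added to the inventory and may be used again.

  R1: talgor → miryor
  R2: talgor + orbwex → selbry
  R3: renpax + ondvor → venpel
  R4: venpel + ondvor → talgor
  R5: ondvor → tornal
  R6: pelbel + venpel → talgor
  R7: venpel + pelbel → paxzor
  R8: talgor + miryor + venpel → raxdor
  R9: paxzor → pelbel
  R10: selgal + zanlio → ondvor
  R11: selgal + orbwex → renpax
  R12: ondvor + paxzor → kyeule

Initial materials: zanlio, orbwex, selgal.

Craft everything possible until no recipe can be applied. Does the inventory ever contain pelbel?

pelbel would need paxzor (R9), but paxzor is never obtained.

No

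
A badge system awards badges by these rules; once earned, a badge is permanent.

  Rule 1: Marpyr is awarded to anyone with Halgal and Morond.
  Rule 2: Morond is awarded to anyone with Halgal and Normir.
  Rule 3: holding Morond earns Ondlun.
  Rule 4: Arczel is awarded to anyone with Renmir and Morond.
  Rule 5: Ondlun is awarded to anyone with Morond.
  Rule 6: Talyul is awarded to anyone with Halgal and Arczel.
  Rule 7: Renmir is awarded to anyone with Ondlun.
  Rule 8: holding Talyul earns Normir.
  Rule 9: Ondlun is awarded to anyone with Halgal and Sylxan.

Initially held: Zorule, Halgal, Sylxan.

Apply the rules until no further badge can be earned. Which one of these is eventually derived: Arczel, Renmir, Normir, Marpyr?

With Halgal and Sylxan, Ondlun is earned (Rule 9).
With Ondlun, Renmir is earned (Rule 7).
Marpyr would need Halgal and Morond (Rule 1), but Morond is never earned. Normir would need Talyul (Rule 8), but Talyul is never earned. Arczel would need Renmir and Morond (Rule 4), but Morond is never earned.

Renmir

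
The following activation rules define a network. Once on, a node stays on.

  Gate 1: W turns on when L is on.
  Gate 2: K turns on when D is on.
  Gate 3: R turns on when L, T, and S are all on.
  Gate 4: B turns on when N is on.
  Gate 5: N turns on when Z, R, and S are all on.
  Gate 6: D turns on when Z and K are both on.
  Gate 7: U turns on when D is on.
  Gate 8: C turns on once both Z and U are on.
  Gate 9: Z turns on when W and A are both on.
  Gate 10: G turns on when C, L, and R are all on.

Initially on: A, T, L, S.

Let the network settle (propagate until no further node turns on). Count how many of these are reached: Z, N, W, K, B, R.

5

L, T, and S are on, so R turns on (Gate 3).
L is on, so W turns on (Gate 1).
W and A are on, so Z turns on (Gate 9).
Z, R, and S are on, so N turns on (Gate 5).
N is on, so B turns on (Gate 4).
Z: reached.
N: reached.
W: reached.
K would need D (Gate 2), but D never turns on.
B: reached.
R: reached.
Reached: Z, N, W, B, and R — 5 of the 6.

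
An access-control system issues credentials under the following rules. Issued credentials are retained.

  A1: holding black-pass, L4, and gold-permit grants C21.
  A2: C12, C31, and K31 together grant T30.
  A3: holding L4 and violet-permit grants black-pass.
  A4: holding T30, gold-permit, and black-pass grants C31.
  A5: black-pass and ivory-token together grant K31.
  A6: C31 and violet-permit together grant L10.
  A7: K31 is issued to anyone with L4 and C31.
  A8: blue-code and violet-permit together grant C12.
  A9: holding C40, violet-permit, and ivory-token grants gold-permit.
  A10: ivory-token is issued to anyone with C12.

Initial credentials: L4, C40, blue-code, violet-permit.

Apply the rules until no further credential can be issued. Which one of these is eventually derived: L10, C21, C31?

Holding blue-code and violet-permit grants C12 (A8).
Holding L4 and violet-permit grants black-pass (A3).
Holding C12 grants ivory-token (A10).
Holding C40, violet-permit, and ivory-token grants gold-permit (A9).
Holding black-pass, L4, and gold-permit grants C21 (A1).
C31 would need T30, gold-permit, and black-pass (A4), but T30 is never granted. L10 would need C31 and violet-permit (A6), but C31 is never granted.

C21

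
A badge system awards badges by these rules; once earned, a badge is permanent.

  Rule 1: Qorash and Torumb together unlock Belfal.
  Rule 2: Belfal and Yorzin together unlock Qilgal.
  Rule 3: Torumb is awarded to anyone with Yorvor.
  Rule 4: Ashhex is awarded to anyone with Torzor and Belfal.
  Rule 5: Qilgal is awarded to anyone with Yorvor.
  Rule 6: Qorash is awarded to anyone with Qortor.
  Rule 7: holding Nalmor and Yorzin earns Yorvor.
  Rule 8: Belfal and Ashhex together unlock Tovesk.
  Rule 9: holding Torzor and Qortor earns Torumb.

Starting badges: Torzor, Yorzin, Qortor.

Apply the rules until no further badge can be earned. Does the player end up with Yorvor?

No

Yorvor would need Nalmor and Yorzin (Rule 7), but Nalmor is never earned.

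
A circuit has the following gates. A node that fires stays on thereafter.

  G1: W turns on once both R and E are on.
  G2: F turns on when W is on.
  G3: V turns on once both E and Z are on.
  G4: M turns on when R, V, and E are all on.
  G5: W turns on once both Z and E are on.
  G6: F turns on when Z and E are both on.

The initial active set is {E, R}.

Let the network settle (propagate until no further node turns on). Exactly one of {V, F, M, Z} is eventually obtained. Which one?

G1: R and E on → W on.
G2: W on → F on.
No rule produces Z, and it is not given. V would need E and Z (G3), but Z never turns on. M would need R, V, and E (G4), but V never turns on.

F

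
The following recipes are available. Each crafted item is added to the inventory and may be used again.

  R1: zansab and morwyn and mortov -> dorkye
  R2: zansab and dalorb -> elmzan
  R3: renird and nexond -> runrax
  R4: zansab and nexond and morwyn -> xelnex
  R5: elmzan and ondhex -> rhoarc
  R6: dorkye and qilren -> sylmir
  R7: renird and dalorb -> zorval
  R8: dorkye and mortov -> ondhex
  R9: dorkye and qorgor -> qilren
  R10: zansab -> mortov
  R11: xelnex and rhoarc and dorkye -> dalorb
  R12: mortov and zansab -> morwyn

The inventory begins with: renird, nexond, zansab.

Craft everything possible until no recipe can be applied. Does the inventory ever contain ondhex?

Yes

zansab -> mortov (R10).
mortov and zansab -> morwyn (R12).
Using R1, zansab, morwyn, and mortov make dorkye.
Using R8, dorkye and mortov make ondhex.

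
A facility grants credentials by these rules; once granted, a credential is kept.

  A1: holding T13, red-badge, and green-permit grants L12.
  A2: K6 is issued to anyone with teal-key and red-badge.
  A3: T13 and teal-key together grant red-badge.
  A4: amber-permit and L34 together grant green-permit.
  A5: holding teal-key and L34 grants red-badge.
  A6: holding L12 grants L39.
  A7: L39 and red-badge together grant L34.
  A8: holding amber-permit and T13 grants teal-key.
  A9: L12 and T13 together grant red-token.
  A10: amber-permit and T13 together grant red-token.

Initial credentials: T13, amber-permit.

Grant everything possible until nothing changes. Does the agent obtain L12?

L12 would need T13, red-badge, and green-permit (A1), but green-permit is never granted.

No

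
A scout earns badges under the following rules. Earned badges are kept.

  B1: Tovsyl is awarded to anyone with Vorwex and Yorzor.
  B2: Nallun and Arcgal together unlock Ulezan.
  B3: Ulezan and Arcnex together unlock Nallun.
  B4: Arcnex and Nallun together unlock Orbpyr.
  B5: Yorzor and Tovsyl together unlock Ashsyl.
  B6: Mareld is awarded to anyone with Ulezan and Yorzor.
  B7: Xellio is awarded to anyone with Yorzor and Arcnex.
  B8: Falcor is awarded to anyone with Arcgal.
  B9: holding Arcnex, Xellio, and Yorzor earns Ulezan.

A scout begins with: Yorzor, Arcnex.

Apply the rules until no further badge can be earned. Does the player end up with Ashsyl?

Ashsyl would need Yorzor and Tovsyl (B5), but Tovsyl is never earned.

No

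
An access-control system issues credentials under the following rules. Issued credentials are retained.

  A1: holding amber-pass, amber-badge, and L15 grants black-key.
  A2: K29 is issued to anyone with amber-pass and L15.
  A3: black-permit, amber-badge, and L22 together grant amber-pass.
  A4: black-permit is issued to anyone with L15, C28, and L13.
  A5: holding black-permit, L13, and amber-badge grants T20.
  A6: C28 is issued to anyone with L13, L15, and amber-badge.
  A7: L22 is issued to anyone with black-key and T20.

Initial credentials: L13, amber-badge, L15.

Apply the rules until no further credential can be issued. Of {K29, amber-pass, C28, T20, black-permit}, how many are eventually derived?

3

Holding L13, L15, and amber-badge grants C28 (A6).
Holding L15, C28, and L13 grants black-permit (A4).
Holding black-permit, L13, and amber-badge grants T20 (A5).
K29 would need amber-pass and L15 (A2), but amber-pass is never granted.
amber-pass would need black-permit, amber-badge, and L22 (A3), but L22 is never granted.
C28: reached.
T20: reached.
black-permit: reached.
Reached: C28, T20, and black-permit — 3 of the 5.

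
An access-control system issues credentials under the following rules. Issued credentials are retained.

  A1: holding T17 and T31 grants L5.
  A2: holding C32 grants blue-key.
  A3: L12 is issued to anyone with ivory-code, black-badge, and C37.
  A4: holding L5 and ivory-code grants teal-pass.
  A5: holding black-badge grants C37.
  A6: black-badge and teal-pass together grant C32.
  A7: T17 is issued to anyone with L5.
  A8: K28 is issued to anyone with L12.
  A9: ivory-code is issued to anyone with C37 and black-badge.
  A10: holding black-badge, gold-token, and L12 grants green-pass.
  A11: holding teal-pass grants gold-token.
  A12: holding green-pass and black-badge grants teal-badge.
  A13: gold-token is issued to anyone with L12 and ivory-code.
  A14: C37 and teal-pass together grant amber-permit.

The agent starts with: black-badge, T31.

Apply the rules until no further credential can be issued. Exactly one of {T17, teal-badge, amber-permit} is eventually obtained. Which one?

Holding black-badge grants C37 (A5).
Holding C37 and black-badge grants ivory-code (A9).
Holding ivory-code, black-badge, and C37 grants L12 (A3).
Holding L12 and ivory-code grants gold-token (A13).
Holding black-badge, gold-token, and L12 grants green-pass (A10).
Holding green-pass and black-badge grants teal-badge (A12).
amber-permit would need C37 and teal-pass (A14), but teal-pass is never granted. T17 would need L5 (A7), but L5 is never granted.

teal-badge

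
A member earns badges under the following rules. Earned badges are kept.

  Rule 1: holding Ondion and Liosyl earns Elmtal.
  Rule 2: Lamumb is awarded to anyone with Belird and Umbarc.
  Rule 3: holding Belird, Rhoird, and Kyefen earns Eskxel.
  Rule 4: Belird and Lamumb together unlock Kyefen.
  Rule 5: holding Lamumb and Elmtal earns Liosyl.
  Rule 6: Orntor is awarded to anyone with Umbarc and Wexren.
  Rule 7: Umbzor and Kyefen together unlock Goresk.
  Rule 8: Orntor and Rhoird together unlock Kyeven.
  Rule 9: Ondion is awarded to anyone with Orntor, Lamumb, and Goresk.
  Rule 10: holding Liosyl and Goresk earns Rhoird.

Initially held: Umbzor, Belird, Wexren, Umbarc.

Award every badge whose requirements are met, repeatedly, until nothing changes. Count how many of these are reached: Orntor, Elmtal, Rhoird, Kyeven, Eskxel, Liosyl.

1

With Umbarc and Wexren, Orntor is earned (Rule 6).
Orntor: reached.
Elmtal would need Ondion and Liosyl (Rule 1), but Liosyl is never earned.
Rhoird would need Liosyl and Goresk (Rule 10), but Liosyl is never earned.
Kyeven would need Orntor and Rhoird (Rule 8), but Rhoird is never earned.
Eskxel would need Belird, Rhoird, and Kyefen (Rule 3), but Rhoird is never earned.
Liosyl would need Lamumb and Elmtal (Rule 5), but Elmtal is never earned.
Reached: Orntor — 1 of the 6.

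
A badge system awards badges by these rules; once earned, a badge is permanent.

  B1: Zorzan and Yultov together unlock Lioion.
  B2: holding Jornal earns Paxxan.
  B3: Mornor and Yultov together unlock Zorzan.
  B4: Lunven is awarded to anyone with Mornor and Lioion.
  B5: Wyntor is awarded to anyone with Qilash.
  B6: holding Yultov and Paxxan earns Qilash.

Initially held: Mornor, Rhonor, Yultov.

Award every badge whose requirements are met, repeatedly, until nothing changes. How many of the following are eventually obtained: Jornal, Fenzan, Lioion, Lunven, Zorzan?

With Mornor and Yultov, Zorzan is earned (B3).
With Zorzan and Yultov, Lioion is earned (B1).
With Mornor and Lioion, Lunven is earned (B4).
No rule produces Jornal, and it is not given.
No rule produces Fenzan, and it is not given.
Lioion: reached.
Lunven: reached.
Zorzan: reached.
Reached: Lioion, Lunven, and Zorzan — 3 of the 5.

3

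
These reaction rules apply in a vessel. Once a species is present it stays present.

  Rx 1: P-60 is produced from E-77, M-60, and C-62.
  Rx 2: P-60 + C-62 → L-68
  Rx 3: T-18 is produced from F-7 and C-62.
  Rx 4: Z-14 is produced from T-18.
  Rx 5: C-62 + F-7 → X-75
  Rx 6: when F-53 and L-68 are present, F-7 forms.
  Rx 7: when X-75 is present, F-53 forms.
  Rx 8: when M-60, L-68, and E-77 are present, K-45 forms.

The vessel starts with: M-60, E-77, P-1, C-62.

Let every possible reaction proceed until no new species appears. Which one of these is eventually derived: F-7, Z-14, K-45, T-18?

K-45

E-77, M-60, and C-62 present → P-60 forms (Rx 1).
P-60 and C-62 present → L-68 forms (Rx 2).
M-60, L-68, and E-77 present → K-45 forms (Rx 8).
T-18 would need F-7 and C-62 (Rx 3), but F-7 never forms. Z-14 would need T-18 (Rx 4), but T-18 never forms. F-7 would need F-53 and L-68 (Rx 6), but F-53 never forms.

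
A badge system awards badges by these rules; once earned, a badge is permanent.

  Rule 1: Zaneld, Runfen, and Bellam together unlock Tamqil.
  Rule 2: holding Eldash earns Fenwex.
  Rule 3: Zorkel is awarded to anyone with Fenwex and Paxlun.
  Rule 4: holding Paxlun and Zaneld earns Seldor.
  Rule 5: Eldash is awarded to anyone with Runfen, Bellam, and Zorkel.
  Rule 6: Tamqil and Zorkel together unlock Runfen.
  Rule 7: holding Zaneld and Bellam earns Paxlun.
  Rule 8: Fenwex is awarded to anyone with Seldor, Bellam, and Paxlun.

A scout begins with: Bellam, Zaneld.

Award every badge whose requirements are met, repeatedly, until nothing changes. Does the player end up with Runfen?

No

Runfen would need Tamqil and Zorkel (Rule 6), but Tamqil is never earned.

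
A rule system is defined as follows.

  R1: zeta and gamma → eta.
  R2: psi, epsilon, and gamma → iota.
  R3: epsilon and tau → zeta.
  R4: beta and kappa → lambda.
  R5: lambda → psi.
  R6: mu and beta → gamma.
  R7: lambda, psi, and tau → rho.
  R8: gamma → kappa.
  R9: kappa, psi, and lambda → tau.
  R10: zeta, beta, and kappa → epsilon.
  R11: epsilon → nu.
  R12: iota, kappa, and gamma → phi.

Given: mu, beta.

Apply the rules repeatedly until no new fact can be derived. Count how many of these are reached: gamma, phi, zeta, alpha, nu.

From mu and beta, R6 gives gamma.
gamma: reached.
phi would need iota, kappa, and gamma (R12), but iota is never established.
zeta would need epsilon and tau (R3), but epsilon is never established.
No rule produces alpha, and it is not given.
nu would need epsilon (R11), but epsilon is never established.
Reached: gamma — 1 of the 5.

1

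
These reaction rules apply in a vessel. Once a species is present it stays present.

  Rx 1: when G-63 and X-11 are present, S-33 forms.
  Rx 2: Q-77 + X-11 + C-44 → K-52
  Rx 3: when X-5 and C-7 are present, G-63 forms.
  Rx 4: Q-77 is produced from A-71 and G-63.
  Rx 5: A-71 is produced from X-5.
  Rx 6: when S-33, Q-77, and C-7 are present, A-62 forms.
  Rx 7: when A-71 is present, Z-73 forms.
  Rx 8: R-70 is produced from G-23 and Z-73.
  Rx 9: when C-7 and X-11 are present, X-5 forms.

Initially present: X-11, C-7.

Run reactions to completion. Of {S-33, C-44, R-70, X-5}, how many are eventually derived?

C-7 and X-11 present → X-5 forms (Rx 9).
X-5 and C-7 present → G-63 forms (Rx 3).
G-63 and X-11 present → S-33 forms (Rx 1).
S-33: reached.
No rule produces C-44, and it is not given.
R-70 would need G-23 and Z-73 (Rx 8), but G-23 never forms.
X-5: reached.
Reached: S-33 and X-5 — 2 of the 4.

2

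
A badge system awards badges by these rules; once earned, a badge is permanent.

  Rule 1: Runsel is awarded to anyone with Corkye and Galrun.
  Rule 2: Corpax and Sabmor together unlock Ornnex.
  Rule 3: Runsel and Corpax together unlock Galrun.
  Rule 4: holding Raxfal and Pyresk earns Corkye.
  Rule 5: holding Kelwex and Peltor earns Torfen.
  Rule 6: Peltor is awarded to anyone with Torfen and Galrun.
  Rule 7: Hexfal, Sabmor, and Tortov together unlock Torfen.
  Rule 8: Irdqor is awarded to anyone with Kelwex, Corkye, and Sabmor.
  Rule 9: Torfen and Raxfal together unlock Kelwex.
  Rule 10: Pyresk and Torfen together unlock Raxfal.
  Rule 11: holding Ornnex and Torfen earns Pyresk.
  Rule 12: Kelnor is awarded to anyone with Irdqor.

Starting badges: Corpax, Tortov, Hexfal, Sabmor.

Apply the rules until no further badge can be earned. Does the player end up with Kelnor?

With Corpax and Sabmor, Ornnex is earned (Rule 2).
With Hexfal, Sabmor, and Tortov, Torfen is earned (Rule 7).
With Ornnex and Torfen, Pyresk is earned (Rule 11).
With Pyresk and Torfen, Raxfal is earned (Rule 10).
With Raxfal and Pyresk, Corkye is earned (Rule 4).
With Torfen and Raxfal, Kelwex is earned (Rule 9).
With Kelwex, Corkye, and Sabmor, Irdqor is earned (Rule 8).
With Irdqor, Kelnor is earned (Rule 12).

Yes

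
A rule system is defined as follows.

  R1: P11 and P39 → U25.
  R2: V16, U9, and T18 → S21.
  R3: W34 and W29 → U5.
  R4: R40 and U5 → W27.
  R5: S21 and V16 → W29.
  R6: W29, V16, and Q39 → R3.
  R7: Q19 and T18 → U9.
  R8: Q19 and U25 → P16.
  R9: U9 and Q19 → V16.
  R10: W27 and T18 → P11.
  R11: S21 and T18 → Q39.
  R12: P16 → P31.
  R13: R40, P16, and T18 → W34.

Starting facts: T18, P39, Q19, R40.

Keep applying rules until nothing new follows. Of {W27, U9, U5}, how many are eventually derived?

1

From Q19 and T18, R7 gives U9.
W27 would need R40 and U5 (R4), but U5 is never established.
U9: reached.
U5 would need W34 and W29 (R3), but W34 is never established.
Reached: U9 — 1 of the 3.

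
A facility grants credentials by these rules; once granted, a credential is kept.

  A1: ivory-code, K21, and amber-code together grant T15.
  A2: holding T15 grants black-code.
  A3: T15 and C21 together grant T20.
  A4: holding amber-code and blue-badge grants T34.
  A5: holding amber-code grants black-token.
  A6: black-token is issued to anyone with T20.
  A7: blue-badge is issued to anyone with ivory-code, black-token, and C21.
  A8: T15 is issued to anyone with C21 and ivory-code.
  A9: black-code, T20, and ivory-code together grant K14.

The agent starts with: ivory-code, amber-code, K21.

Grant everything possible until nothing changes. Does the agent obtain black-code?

Holding ivory-code, K21, and amber-code grants T15 (A1).
Holding T15 grants black-code (A2).

Yes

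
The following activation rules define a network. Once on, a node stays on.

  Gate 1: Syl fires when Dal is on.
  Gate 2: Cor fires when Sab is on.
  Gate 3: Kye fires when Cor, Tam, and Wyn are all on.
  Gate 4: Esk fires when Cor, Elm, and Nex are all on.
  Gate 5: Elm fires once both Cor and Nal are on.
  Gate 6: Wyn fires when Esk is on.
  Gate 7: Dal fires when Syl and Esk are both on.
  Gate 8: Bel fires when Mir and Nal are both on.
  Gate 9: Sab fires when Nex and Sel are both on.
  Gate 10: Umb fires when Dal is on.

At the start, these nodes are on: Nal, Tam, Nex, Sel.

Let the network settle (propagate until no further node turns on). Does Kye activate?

Yes

Nex and Sel are on, so Sab fires (Gate 9).
Sab is on, so Cor fires (Gate 2).
Cor and Nal are on, so Elm fires (Gate 5).
Cor, Elm, and Nex are on, so Esk fires (Gate 4).
Gate 6: Esk on → Wyn on.
Cor, Tam, and Wyn are on, so Kye fires (Gate 3).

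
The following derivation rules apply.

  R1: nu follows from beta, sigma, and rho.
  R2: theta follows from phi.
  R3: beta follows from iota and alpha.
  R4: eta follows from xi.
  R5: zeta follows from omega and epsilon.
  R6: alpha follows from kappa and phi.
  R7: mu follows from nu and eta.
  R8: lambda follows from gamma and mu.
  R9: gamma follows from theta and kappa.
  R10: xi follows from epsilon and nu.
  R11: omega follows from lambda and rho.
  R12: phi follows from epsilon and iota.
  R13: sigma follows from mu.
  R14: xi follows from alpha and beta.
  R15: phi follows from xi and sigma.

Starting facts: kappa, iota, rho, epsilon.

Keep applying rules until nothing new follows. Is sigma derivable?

No

sigma would need mu (R13), but mu is never established.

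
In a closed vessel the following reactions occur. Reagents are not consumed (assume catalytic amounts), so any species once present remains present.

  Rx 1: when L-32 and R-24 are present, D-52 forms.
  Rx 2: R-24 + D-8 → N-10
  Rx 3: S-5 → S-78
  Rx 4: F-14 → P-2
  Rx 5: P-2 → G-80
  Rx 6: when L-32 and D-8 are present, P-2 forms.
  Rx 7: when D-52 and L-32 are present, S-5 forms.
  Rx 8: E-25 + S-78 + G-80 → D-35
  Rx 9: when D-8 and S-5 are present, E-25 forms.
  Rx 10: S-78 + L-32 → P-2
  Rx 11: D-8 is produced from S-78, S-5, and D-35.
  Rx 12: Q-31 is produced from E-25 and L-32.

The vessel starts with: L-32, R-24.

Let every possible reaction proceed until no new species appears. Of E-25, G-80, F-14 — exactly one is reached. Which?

G-80

L-32 and R-24 present → D-52 forms (Rx 1).
D-52 and L-32 present → S-5 forms (Rx 7).
S-5 present → S-78 forms (Rx 3).
S-78 and L-32 present → P-2 forms (Rx 10).
P-2 present → G-80 forms (Rx 5).
No rule produces F-14, and it is not given. E-25 would need D-8 and S-5 (Rx 9), but D-8 never forms.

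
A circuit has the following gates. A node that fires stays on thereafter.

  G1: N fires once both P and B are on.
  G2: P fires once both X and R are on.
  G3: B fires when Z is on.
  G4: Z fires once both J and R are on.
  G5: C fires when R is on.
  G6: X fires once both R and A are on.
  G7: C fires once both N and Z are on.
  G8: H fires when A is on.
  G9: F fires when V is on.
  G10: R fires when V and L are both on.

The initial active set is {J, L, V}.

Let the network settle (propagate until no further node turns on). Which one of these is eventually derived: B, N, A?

V and L are on, so R fires (G10).
G4: J and R on → Z on.
Z is on, so B fires (G3).
N would need P and B (G1), but P never turns on. No rule produces A, and it is not given.

B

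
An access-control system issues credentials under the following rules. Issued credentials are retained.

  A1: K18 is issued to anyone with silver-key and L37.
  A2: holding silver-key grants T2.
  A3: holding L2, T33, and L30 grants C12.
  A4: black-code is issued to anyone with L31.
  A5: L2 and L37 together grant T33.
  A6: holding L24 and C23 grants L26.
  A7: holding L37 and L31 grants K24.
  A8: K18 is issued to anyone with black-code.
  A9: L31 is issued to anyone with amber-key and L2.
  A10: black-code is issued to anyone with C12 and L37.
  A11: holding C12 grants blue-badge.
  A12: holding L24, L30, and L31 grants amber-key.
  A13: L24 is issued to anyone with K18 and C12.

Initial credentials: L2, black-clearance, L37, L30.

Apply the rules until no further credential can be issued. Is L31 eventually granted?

No

L31 would need amber-key and L2 (A9), but amber-key is never granted.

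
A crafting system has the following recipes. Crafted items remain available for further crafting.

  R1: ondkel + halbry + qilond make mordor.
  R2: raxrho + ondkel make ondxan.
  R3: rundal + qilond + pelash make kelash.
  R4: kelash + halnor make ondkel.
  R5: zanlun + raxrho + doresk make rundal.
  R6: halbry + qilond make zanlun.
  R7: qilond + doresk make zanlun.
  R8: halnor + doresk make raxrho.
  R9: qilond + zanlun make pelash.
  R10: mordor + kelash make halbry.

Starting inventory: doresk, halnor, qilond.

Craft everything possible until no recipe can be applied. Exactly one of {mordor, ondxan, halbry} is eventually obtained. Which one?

ondxan

Using R7, qilond and doresk make zanlun.
Using R8, halnor and doresk make raxrho.
Using R9, qilond and zanlun make pelash.
zanlun + raxrho + doresk → rundal (R5).
rundal + qilond + pelash → kelash (R3).
Using R4, kelash and halnor make ondkel.
raxrho + ondkel → ondxan (R2).
mordor would need ondkel, halbry, and qilond (R1), but halbry is never obtained. halbry would need mordor and kelash (R10), but mordor is never obtained.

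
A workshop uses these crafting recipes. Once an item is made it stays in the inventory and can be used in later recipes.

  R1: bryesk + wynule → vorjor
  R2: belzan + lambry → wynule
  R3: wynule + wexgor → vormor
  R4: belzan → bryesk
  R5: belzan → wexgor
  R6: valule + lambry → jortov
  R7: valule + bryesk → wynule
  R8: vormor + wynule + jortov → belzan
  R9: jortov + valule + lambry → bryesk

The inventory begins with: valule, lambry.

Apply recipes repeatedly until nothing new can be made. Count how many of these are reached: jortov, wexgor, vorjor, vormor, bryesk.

valule + lambry → jortov (R6).
jortov + valule + lambry → bryesk (R9).
valule + bryesk → wynule (R7).
Using R1, bryesk and wynule make vorjor.
jortov: reached.
wexgor would need belzan (R5), but belzan is never obtained.
vorjor: reached.
vormor would need wynule and wexgor (R3), but wexgor is never obtained.
bryesk: reached.
Reached: jortov, vorjor, and bryesk — 3 of the 5.

3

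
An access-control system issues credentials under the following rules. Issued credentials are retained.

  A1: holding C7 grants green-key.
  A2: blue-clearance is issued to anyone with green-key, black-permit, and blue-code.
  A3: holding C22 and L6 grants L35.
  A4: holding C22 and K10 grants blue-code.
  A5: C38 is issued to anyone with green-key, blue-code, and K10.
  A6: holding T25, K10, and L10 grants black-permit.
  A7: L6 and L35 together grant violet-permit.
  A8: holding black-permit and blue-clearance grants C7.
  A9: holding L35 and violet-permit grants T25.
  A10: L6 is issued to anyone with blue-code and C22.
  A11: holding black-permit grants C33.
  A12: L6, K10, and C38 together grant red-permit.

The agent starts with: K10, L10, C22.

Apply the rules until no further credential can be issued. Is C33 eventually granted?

Holding C22 and K10 grants blue-code (A4).
Holding blue-code and C22 grants L6 (A10).
Holding C22 and L6 grants L35 (A3).
Holding L6 and L35 grants violet-permit (A7).
Holding L35 and violet-permit grants T25 (A9).
Holding T25, K10, and L10 grants black-permit (A6).
Holding black-permit grants C33 (A11).

Yes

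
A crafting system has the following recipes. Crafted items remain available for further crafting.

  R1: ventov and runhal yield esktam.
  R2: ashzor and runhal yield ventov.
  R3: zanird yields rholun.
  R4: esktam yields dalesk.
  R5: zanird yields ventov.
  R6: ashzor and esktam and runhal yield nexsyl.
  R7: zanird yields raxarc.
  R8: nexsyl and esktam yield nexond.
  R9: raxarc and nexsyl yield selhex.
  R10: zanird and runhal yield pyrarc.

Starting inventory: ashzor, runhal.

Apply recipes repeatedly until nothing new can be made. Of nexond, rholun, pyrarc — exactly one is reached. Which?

nexond

Using R2, ashzor and runhal make ventov.
ventov and runhal → esktam (R1).
ashzor and esktam and runhal → nexsyl (R6).
nexsyl and esktam → nexond (R8).
pyrarc would need zanird and runhal (R10), but zanird is never obtained. rholun would need zanird (R3), but zanird is never obtained.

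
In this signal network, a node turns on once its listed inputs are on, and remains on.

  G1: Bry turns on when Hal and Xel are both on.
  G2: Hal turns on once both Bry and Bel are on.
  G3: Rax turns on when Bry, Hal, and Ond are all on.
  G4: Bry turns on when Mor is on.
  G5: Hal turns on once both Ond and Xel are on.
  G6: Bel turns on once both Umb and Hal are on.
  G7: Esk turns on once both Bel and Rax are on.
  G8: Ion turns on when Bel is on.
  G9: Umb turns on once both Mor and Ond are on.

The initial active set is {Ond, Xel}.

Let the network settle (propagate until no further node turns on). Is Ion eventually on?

No

Ion would need Bel (G8), but Bel never turns on.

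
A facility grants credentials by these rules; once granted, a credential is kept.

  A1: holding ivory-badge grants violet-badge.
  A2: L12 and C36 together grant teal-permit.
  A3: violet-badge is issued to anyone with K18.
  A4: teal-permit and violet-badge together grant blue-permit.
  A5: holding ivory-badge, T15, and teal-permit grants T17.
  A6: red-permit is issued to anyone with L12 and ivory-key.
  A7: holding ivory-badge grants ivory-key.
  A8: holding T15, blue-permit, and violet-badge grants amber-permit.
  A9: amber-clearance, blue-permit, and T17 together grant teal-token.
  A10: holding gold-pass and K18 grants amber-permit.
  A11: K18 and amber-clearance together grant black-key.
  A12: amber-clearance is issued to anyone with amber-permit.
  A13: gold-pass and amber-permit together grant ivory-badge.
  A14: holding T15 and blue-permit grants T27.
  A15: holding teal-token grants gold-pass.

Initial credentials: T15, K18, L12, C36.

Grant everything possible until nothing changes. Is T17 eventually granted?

T17 would need ivory-badge, T15, and teal-permit (A5), but ivory-badge is never granted.

No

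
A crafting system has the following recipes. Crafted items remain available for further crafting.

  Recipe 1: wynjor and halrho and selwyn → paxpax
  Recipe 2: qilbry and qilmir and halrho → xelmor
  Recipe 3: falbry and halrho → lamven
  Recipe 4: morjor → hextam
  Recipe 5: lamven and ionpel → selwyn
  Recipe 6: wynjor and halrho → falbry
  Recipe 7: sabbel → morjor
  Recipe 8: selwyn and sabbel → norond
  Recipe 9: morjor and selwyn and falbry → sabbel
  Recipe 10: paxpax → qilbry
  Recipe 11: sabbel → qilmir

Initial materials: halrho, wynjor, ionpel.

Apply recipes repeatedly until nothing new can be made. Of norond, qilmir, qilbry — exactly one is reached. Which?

qilbry

Using Recipe 6, wynjor and halrho make falbry.
Using Recipe 3, falbry and halrho make lamven.
Using Recipe 5, lamven and ionpel make selwyn.
Using Recipe 1, wynjor, halrho, and selwyn make paxpax.
paxpax → qilbry (Recipe 10).
qilmir would need sabbel (Recipe 11), but sabbel is never obtained. norond would need selwyn and sabbel (Recipe 8), but sabbel is never obtained.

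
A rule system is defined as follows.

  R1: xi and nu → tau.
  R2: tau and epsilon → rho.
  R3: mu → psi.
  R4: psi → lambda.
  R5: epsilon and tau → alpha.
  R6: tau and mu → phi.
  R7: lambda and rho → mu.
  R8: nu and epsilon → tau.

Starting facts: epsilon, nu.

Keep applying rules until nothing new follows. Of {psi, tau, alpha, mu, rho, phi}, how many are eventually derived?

From nu and epsilon, R8 gives tau.
From epsilon and tau, R5 gives alpha.
tau and epsilon hold, so rho follows (R2).
psi would need mu (R3), but mu is never established.
tau: reached.
alpha: reached.
mu would need lambda and rho (R7), but lambda is never established.
rho: reached.
phi would need tau and mu (R6), but mu is never established.
Reached: tau, alpha, and rho — 3 of the 6.

3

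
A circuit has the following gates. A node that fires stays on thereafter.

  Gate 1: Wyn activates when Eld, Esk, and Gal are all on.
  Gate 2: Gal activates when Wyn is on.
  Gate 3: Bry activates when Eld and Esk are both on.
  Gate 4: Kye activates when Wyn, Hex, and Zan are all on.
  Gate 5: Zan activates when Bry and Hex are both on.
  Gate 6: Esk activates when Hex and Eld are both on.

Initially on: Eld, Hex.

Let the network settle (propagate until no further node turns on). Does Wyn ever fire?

Wyn would need Eld, Esk, and Gal (Gate 1), but Gal never turns on.

No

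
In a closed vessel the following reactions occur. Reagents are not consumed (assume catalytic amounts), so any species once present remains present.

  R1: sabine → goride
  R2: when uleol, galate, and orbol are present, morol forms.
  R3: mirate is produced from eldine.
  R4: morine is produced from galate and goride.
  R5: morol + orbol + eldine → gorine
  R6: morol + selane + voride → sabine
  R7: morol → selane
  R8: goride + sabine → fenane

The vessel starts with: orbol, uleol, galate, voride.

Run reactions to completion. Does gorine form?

gorine would need morol, orbol, and eldine (R5), but eldine never forms.

No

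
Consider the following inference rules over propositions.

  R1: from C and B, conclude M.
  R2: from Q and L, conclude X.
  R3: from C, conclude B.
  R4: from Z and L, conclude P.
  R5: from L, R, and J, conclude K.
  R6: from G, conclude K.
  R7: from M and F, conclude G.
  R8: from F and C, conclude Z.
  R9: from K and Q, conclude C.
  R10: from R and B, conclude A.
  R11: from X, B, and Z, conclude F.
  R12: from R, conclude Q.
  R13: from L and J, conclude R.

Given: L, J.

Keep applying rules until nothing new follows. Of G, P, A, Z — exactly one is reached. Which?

A

L and J hold, so R follows (R13).
From L, R, and J, R5 gives K.
From R, R12 gives Q.
K and Q hold, so C follows (R9).
C holds, so B follows (R3).
R and B hold, so A follows (R10).
P would need Z and L (R4), but Z is never established. G would need M and F (R7), but F is never established. Z would need F and C (R8), but F is never established.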